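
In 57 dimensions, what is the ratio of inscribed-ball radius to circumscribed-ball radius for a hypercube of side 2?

Ratio = (s/2)/(s√57/2) = 57^(-1/2) ≈ 0.132453.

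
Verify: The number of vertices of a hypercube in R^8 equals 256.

True. The 8-cube has 2^8 = 256 vertices.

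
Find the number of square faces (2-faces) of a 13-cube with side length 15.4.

f_2(13-cube) = (13 choose 2) · 2^11 = 159744.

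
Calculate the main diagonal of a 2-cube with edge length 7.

Diagonal = √2 · 7 ≈ 9.89949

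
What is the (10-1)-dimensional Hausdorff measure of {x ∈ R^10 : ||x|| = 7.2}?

|∂B_10(7.2)| ≈ 1.32605e+09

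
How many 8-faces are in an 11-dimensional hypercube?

An n-cube has C(n,k)·2^(n-k) k-faces. Here C(11,8)·2^3 = 165·8 = 1320.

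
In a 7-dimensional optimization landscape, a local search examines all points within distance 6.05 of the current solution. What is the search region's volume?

V_7(6.05) = π^(7/2) · (6.05)^7 / Γ(7/2 + 1) ≈ 1.40174e+06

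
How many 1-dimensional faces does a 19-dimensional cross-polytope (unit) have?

f_1(19-orthoplex) = 2^2 · (19 choose 2) = 684.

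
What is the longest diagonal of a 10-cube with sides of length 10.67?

Diagonal = √10 · 10.67 ≈ 33.7415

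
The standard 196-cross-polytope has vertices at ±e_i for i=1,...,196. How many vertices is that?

Number of vertices = 2n = 392.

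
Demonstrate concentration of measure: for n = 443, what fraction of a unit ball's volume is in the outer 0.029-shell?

1 - (1-0.029)^443 ≈ 0.9999978217 ≈ 99.999782%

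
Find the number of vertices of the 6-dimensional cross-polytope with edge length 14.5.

An n-cross-polytope has 2n vertices; here n = 6, giving 12.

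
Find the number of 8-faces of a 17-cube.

Choose 8 of 17 axes to span the face (C(17,8) = 24310 ways), then fix each of the remaining 9 coordinates at one of its two extreme values (2^9 = 512 ways): 24310·512 = 12446720.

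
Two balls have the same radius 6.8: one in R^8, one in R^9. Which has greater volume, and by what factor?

V_8(6.8) ≈ 1.85549e+07, V_9(6.8) ≈ 1.02541e+08. The 9-ball is larger by a factor of 5.526.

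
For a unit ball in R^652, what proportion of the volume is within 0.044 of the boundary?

Shell fraction = 1 - (1-0.044)^652 ≈ 1 - 1.814e-13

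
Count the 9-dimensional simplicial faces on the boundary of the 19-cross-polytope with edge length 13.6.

An n-cross-polytope has 2^(k+1)·C(n,k+1) k-faces. Here 2^10·C(19,10) = 1024·92378 = 94595072.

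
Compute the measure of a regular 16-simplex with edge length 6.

V = (6^16 / 16!) · √((16+1) / 2^16) ≈ 0.00217163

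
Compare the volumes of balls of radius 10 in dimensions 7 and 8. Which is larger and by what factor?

V_7(10) ≈ 4.72477e+07, V_8(10) ≈ 4.05871e+08. The 8-ball is larger by a factor of 8.59.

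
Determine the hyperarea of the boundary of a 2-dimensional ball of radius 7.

|∂B_2(7)| = 2πr = 2π·7 ≈ 43.9823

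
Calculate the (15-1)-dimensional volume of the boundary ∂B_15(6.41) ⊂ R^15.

|∂B_15(6.41)| ≈ 1.13119e+12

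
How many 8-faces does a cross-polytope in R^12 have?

An n-cross-polytope has 2^(k+1)·C(n,k+1) k-faces. Here 2^9·C(12,9) = 512·220 = 112640.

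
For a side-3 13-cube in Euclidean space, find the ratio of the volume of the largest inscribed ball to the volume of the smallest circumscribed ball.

The radii are 3/2 and 3√13/2, so the volume ratio is (1/√13)^13 = 13^{-13/2} ≈ 5.74603e-08.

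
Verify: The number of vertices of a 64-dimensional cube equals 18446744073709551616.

True. The 64-cube has 2^64 = 18446744073709551616 vertices.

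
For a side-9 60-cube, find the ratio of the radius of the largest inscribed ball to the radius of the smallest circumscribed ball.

For an n-cube of any side s, the inradius is s/2 and the circumradius is s√n/2, so the ratio is 1/√60 ≈ 0.129099.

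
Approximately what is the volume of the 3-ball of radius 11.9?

Volume = π^{3/2}·(11.9)^3/Γ(5/2) ≈ 7058.78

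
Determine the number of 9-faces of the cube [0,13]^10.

An n-cube has C(n,k)·2^(n-k) k-faces. Here C(10,9)·2^1 = 10·2 = 20.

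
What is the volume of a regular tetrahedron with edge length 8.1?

Volume = (√2/12) · 8.1³ = 62.6309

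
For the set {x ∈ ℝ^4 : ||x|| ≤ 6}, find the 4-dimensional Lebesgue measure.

The n-ball volume is π^(n/2)·r^n/Γ(n/2+1). With n=4, r=6: V = 648·π^2 ≈ 6395.5.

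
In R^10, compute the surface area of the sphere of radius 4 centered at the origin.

S = n·V_n(r)/r = 10·V_10(4)/4 (volume-to-surface relation), giving 65536·π^5/3 ≈ 6.6851e+06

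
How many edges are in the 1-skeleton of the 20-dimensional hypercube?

Number of 1-faces = C(20,1)·2^(20-1) = 20·524288 = 10485760.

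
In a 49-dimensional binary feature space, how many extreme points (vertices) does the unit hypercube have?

Each vertex is a binary string of length 49, so there are 2^49 = 562949953421312.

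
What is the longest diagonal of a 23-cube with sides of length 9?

The space diagonal of an n-cube of side s is s√n. Here 9·√23 ≈ 43.1625.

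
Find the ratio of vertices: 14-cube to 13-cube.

The 14-cube has 2^14 = 16384 vertices. The 13-cube has 2^13 = 8192 vertices. Ratio: 16384/8192 = 2.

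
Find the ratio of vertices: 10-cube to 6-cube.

The 10-cube has 2^10 = 1024 vertices. The 6-cube has 2^6 = 64 vertices. Ratio: 1024/64 = 16.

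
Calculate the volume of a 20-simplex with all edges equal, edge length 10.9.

V = (10.9^20 / 20!) · √((20+1) / 2^20) ≈ 1.0309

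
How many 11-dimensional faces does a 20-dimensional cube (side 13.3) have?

Choose 11 of 20 axes to span the face (C(20,11) = 167960 ways), then fix each of the remaining 9 coordinates at one of its two extreme values (2^9 = 512 ways): 167960·512 = 85995520.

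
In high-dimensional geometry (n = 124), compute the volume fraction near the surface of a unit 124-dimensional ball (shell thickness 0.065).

1 - (1-0.065)^124 ≈ 0.99976 ≈ 99.9760%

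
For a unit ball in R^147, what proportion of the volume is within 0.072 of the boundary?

V(inner)/V(outer) = ((1-0.072)/1)^147 ≈ 1.696e-05, so the shell fraction is 0.999983.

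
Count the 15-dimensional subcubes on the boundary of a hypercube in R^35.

An n-cube has C(n,k)·2^(n-k) k-faces. Here C(35,15)·2^20 = 3247943160·1048576 = 3405715246940160.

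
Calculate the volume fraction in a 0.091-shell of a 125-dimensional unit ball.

1 - (1-0.091)^125 ≈ 0.999993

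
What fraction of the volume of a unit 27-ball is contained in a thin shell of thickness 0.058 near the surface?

Shell fraction = 1 - (1-0.058)^27 ≈ 0.800761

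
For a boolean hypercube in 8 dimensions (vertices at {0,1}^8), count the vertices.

Number of vertices = 2^8 = 256.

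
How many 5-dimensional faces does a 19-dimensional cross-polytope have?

Each 5-face is the convex hull of 6 vertices, one chosen as ±e_i from each of 6 distinct axes: 2^6·C(19,6) = 1736448.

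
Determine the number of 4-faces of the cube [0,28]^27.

Choose 4 of 27 axes to span the face (C(27,4) = 17550 ways), then fix each of the remaining 23 coordinates at one of its two extreme values (2^23 = 8388608 ways): 17550·8388608 = 147220070400.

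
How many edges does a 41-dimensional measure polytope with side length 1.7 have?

Number of 1-faces = C(41,1)·2^(41-1) = 41·1099511627776 = 45079976738816.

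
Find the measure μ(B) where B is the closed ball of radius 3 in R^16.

Volume = π^{16/2}·(3)^16/Γ(9) = 4782969·π^8/4480 ≈ 1.01302e+07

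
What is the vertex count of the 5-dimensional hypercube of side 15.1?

Each vertex is a binary string of length 5, so there are 2^5 = 32.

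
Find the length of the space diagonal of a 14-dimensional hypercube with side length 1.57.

||(1.57,1.57,...,1.57)|| = √(14)·1.57 ≈ 5.8744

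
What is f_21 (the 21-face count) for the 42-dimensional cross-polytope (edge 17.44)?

An n-cross-polytope has 2^(k+1)·C(n,k+1) k-faces. Here 2^22·C(42,22) = 4194304·513791607420 = 2154998194168135680.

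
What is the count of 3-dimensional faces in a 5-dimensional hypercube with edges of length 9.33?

Number of 3-faces = C(5,3) · 2^(5-3) = 10 · 4 = 40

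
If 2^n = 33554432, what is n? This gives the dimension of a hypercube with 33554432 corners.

n = log_2(33554432) = 25.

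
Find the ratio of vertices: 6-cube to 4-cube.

The 6-cube has 2^6 = 64 vertices. The 4-cube has 2^4 = 16 vertices. Ratio: 64/16 = 4.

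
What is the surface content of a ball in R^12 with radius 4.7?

|∂B_12(4.7)| ≈ 3.96118e+08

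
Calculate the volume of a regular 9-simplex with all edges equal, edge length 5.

V = (5^9 / 9!) · √((9+1) / 2^9) ≈ 0.752198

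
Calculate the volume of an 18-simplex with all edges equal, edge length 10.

Volume = 10^18 · √(19/2^18) / 18! ≈ 1.32974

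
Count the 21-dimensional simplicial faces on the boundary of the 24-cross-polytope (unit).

f_21(24-orthoplex) = 2^22 · (24 choose 22) = 1157627904.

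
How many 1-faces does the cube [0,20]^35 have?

The 35-cube has n·2^(n-1) = 35·2^34 = 35·17179869184 = 601295421440 edges.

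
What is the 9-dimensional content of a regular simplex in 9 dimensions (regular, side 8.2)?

For a regular n-simplex with edge a, V = (a^n / n!)·√((n+1)/2^n). With a=8.2, n=9: V ≈ 64.5545.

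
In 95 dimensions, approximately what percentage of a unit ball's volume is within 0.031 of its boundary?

1 - (1-0.031)^95 ≈ 0.949794 ≈ 94.98%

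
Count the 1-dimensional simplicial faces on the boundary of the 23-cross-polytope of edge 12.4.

An n-cross-polytope has 2^(k+1)·C(n,k+1) k-faces. Here 2^2·C(23,2) = 4·253 = 1012.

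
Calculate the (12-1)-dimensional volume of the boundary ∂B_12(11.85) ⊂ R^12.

The surface area of an n-ball is 2π^(n/2) r^(n-1) / Γ(n/2). For n=12, r=11.85: 1.03669e+13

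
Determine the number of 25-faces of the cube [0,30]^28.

An n-cube has C(n,k)·2^(n-k) k-faces. Here C(28,25)·2^3 = 3276·8 = 26208.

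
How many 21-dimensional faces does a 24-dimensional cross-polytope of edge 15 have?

Each 21-face is the convex hull of 22 vertices, one chosen as ±e_i from each of 22 distinct axes: 2^22·C(24,22) = 1157627904.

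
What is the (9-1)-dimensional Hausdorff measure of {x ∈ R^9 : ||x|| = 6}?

The surface area of an n-ball is 2π^(n/2) r^(n-1) / Γ(n/2). For n=9, r=6: 17915904·π^4/35 ≈ 4.98621e+07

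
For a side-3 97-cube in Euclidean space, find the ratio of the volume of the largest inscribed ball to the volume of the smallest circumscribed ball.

The radii are 3/2 and 3√97/2, so the volume ratio is (1/√97)^97 = 97^{-97/2} ≈ 4.38098e-97.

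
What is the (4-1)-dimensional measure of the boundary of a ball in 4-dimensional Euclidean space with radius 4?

S_4(4) = 2·π^(4/2)·(4)^3 / Γ(4/2) = 128·π^2 ≈ 1263.31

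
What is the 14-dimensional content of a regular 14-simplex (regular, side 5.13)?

V = (5.13^14 / 14!) · √((14+1) / 2^14) ≈ 0.00303438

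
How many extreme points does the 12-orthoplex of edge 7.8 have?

Number of vertices = 2n = 24.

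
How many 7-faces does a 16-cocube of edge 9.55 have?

An n-cross-polytope has 2^(k+1)·C(n,k+1) k-faces. Here 2^8·C(16,8) = 256·12870 = 3294720.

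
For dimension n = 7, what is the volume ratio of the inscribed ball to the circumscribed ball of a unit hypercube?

The radii are 1/2 and 1√7/2, so the volume ratio is (1/√7)^7 = 7^{-7/2} ≈ 0.00110194.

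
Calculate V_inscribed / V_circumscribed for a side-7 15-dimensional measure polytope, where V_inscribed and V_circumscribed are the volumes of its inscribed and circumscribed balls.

V_in / V_out = (r_in/r_out)^15 = (1/√15)^15 = 15^(-15/2) ≈ 1.51118e-09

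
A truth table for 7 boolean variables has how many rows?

Number of vertices = 2^7 = 128.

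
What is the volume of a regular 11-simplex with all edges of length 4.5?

V_11 = √(12) · 4.5^11 / (11! · 2^(11/2)) ≈ 0.0293838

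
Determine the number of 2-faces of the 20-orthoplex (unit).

Each 2-face is the convex hull of 3 vertices, one chosen as ±e_i from each of 3 distinct axes: 2^3·C(20,3) = 9120.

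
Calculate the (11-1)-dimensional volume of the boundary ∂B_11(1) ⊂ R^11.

The surface area of an n-ball is 2π^(n/2) r^(n-1) / Γ(n/2). For n=11, r=1: 64·π^5/945 ≈ 20.7251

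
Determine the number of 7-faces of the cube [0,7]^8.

Choose 7 of 8 axes to span the face (C(8,7) = 8 ways), then fix each of the remaining 1 coordinate at one of its two extreme values (2^1 = 2 ways): 8·2 = 16.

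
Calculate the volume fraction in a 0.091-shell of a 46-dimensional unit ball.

1 - (1-0.091)^46 ≈ 0.987585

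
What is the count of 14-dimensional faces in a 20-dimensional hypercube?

An n-cube has C(n,k)·2^(n-k) k-faces. Here C(20,14)·2^6 = 38760·64 = 2480640.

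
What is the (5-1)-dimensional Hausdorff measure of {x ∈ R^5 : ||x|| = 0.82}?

|∂B_5(0.82)| ≈ 11.8994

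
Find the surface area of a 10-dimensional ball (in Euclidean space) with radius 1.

|∂B_10(1)| = π^5/12 ≈ 25.5016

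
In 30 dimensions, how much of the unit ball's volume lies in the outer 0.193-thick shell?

V(inner)/V(outer) = ((1-0.193)/1)^30 ≈ 0.001608, so the shell fraction is 0.998392.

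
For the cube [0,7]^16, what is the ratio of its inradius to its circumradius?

r_in / r_out = (7/2) / (7√16/2) = 1/√16 ≈ 0.25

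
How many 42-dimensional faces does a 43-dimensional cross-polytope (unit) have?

f_42(43-orthoplex) = 2^43 · (43 choose 43) = 8796093022208.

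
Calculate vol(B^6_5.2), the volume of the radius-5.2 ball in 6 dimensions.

The n-ball volume is π^(n/2)·r^n/Γ(n/2+1). With n=6, r=5.2: V ≈ 102169.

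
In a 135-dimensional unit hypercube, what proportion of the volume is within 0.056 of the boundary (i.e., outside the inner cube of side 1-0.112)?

Shell fraction = 1 - (1-0.112)^135 ≈ 0.9999998914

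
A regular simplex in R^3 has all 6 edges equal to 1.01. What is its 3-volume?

Volume = (√2/12) · 1.01³ = 0.121422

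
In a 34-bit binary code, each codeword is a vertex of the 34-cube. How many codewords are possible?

An n-cube has 2^n vertices; for n = 34 that is 2^34 = 17179869184.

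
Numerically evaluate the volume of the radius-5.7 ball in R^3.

The n-ball volume is π^(n/2)·r^n/Γ(n/2+1). With n=3, r=5.7: V ≈ 775.735.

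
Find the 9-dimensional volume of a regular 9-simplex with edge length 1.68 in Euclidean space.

V = (1.68^9 / 9!) · √((9+1) / 2^9) ≈ 4.10568e-05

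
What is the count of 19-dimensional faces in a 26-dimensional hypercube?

An n-cube has C(n,k)·2^(n-k) k-faces. Here C(26,19)·2^7 = 657800·128 = 84198400.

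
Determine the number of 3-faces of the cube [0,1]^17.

f_3(17-cube) = (17 choose 3) · 2^14 = 11141120.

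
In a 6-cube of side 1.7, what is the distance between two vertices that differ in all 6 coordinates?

||(1.7,1.7,...,1.7)|| = √(6)·1.7 ≈ 4.16413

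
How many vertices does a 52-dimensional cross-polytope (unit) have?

Number of vertices = 2n = 104.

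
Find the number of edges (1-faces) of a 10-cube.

An n-cube has C(n,k)·2^(n-k) k-faces. Here C(10,1)·2^9 = 10·512 = 5120.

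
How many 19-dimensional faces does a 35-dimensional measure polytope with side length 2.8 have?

f_19(35-cube) = (35 choose 19) · 2^16 = 266071503667200.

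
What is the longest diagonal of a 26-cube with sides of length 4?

The space diagonal of an n-cube of side s is s√n. Here 4·√26 ≈ 20.3961.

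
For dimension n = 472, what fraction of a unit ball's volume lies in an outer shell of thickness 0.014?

1 - (1-0.014)^472 ≈ 0.998712 ≈ 99.87%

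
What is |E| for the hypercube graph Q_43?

An n-cube has n·2^(n-1) edges. With n = 43: 43·4398046511104 = 189115999977472.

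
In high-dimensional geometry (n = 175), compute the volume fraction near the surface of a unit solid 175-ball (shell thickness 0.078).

1 - (1-0.078)^175 ≈ 0.9999993272 ≈ 99.999933%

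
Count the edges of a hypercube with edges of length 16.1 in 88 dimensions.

The 88-cube has n·2^(n-1) = 88·2^87 = 88·154742504910672534362390528 = 13617340432139183023890366464 edges.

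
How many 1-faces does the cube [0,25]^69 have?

Each of the 2^69 = 590295810358705651712 vertices has degree 69; total edges = 69·2^69/2 = 20365205457375344984064.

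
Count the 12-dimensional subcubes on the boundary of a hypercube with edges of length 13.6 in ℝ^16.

Choose 12 of 16 axes to span the face (C(16,12) = 1820 ways), then fix each of the remaining 4 coordinates at one of its two extreme values (2^4 = 16 ways): 1820·16 = 29120.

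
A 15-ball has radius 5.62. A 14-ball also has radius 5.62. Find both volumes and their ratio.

V_15(5.62) ≈ 6.72163e+10. V_14(5.62) ≈ 1.879e+10. Ratio V_15/V_14 ≈ 3.577.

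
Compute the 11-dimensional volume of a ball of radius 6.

V = 859963392·π^5/385 ≈ 6.83547e+08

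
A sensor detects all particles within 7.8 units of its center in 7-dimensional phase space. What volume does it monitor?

V_7(7.8) = π^(7/2) · (7.8)^7 / Γ(7/2 + 1) ≈ 8.29932e+06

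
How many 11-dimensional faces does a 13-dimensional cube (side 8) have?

An n-cube has C(n,k)·2^(n-k) k-faces. Here C(13,11)·2^2 = 78·4 = 312.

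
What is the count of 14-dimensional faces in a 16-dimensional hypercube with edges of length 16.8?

Choose 14 of 16 axes to span the face (C(16,14) = 120 ways), then fix each of the remaining 2 coordinates at one of its two extreme values (2^2 = 4 ways): 120·4 = 480.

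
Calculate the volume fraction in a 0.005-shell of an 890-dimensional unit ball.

1 - (1-0.005)^890 ≈ 0.988451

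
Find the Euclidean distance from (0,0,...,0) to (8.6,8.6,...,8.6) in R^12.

Diagonal = √12 · 8.6 ≈ 29.7913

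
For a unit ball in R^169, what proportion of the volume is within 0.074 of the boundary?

Shell fraction = 1 - (1-0.074)^169 ≈ 0.9999977236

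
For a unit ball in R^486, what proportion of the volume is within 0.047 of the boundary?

1 - (1-0.047)^486 ≈ 1 - 6.905e-11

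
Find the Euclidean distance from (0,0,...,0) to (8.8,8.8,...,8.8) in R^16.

Diagonal = √16 · 8.8 = 35.2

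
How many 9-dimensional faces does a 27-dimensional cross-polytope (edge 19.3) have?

Number of 9-faces = 2^(9+1) · C(27,9+1) = 1024 · 8436285 = 8638755840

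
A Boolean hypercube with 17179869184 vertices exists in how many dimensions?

2^n = 17179869184 ⇒ n = log_2(17179869184) = 34.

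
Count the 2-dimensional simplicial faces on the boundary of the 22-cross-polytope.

f_2(22-orthoplex) = 2^3 · (22 choose 3) = 12320.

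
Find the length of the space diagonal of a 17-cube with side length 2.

d = √(2² + 2² + ... + 2²) [17 terms] = √(17·2²) = 2√17 ≈ 8.24621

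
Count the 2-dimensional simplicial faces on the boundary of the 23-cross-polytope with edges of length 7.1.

Each 2-face is the convex hull of 3 vertices, one chosen as ±e_i from each of 3 distinct axes: 2^3·C(23,3) = 14168.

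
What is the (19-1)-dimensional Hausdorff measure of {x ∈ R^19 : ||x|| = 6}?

S = n·V_n(r)/r = 19·V_19(6)/6 (volume-to-surface relation), giving 1283918464548864·π^9/425425 ≈ 8.99629e+13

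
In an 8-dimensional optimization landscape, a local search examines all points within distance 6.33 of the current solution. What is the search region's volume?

The n-ball volume is π^(n/2)·r^n/Γ(n/2+1). With n=8, r=6.33: V ≈ 1.04621e+07.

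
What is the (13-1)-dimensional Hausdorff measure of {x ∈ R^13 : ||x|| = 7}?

S_13(7) = 2·π^(13/2)·(7)^12 / Γ(13/2) = 253097823104·π^6/1485 ≈ 1.63856e+11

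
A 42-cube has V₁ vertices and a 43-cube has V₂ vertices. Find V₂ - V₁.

V₁ = 2^42 = 4398046511104. V₂ = 2^43 = 8796093022208. V₂ - V₁ = 4398046511104.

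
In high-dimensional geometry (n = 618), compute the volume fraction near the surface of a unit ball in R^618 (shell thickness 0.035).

1 - (1-0.035)^618 ≈ 1 - 2.741e-10 ≈ (100 - 2.74e-08)%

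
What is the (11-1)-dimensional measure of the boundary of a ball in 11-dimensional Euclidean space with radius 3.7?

The surface area of an n-ball is 2π^(n/2) r^(n-1) / Γ(n/2). For n=11, r=3.7: 9.96586e+06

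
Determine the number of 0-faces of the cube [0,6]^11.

An n-cube has C(n,k)·2^(n-k) k-faces. Here C(11,0)·2^11 = 1·2048 = 2048.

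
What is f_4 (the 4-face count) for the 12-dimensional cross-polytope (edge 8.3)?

Number of 4-faces = 2^(4+1) · C(12,4+1) = 32 · 792 = 25344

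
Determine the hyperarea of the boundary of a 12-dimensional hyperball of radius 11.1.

S = n·V_n(r)/r = 12·V_12(11.1)/11.1 (volume-to-surface relation), giving 5.05011e+12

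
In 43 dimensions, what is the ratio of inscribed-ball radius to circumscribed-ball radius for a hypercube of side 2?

r_in / r_out = (2/2) / (2√43/2) = 1/√43 ≈ 0.152499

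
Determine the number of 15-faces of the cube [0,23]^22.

Choose 15 of 22 axes to span the face (C(22,15) = 170544 ways), then fix each of the remaining 7 coordinates at one of its two extreme values (2^7 = 128 ways): 170544·128 = 21829632.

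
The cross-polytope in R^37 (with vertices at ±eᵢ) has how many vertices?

An n-cross-polytope has 2n vertices; here n = 37, giving 74.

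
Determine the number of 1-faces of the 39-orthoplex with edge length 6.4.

An n-cross-polytope has 2^(k+1)·C(n,k+1) k-faces. Here 2^2·C(39,2) = 4·741 = 2964.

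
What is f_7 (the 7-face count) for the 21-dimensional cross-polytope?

An n-cross-polytope has 2^(k+1)·C(n,k+1) k-faces. Here 2^8·C(21,8) = 256·203490 = 52093440.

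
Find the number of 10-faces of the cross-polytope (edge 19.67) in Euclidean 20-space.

Number of 10-faces = 2^(10+1) · C(20,10+1) = 2048 · 167960 = 343982080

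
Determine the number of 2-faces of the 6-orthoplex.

An n-cross-polytope has 2^(k+1)·C(n,k+1) k-faces. Here 2^3·C(6,3) = 8·20 = 160.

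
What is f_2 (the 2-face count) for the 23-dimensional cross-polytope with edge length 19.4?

Each 2-face is the convex hull of 3 vertices, one chosen as ±e_i from each of 3 distinct axes: 2^3·C(23,3) = 14168.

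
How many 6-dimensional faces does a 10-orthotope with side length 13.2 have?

Number of 6-faces = C(10,6) · 2^(10-6) = 210 · 16 = 3360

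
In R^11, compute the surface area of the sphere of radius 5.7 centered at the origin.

|∂B_11(5.7)| ≈ 7.50319e+08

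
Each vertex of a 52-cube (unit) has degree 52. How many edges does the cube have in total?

Each of the 2^52 = 4503599627370496 vertices has degree 52; total edges = 52·2^52/2 = 117093590311632896.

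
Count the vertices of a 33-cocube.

An n-cross-polytope has 2n vertices; here n = 33, giving 66.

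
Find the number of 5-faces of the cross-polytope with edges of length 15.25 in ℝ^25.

An n-cross-polytope has 2^(k+1)·C(n,k+1) k-faces. Here 2^6·C(25,6) = 64·177100 = 11334400.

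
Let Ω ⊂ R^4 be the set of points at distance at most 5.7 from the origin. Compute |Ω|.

Volume = π^{4/2}·(5.7)^4/Γ(3) ≈ 5209.18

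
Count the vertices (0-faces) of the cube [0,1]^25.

Each vertex is a binary string of length 25, so there are 2^25 = 33554432.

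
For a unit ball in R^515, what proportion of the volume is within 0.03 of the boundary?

V(inner)/V(outer) = ((1-0.03)/1)^515 ≈ 1.54e-07, so the shell fraction is 0.999999846.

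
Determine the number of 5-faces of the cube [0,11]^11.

Number of 5-faces = C(11,5) · 2^(11-5) = 462 · 64 = 29568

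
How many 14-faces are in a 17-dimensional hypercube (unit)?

An n-cube has C(n,k)·2^(n-k) k-faces. Here C(17,14)·2^3 = 680·8 = 5440.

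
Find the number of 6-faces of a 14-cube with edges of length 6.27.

f_6(14-cube) = (14 choose 6) · 2^8 = 768768.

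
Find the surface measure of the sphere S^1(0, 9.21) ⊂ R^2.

S_2(9.21) = 2·π^(2/2)·(9.21)^1 / Γ(2/2) = 2πr = 2π·9.21 ≈ 57.8681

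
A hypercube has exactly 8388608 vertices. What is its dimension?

The n-cube has 2^n vertices, and 8388608 = 2^23, so n = 23.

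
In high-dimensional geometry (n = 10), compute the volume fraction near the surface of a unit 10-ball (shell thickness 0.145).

1 - (1-0.145)^10 ≈ 0.791233 ≈ 79.12%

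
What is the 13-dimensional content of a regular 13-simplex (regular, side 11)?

For a regular n-simplex with edge a, V = (a^n / n!)·√((n+1)/2^n). With a=11, n=13: V ≈ 229.189.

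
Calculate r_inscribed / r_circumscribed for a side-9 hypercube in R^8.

r_in / r_out = (9/2) / (9√8/2) = 1/√8 ≈ 0.353553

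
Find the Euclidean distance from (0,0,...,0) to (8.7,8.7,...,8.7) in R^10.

The space diagonal of an n-cube of side s is s√n. Here 8.7·√10 ≈ 27.5118.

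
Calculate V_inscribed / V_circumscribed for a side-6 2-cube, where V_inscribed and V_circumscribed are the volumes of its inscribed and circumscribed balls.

Volume scales as r^n, and r_in/r_out = 1/√2, giving (1/√2)^2 ≈ 0.5.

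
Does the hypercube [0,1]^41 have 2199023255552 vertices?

True. The 41-cube has 2^41 = 2199023255552 vertices.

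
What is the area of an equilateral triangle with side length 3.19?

Area = (√3/4) · 3.19² = 4.40638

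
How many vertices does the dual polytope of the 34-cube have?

An n-cross-polytope has 2n vertices; here n = 34, giving 68.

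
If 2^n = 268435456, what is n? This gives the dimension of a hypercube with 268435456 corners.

The n-cube has 2^n vertices, and 268435456 = 2^28, so n = 28.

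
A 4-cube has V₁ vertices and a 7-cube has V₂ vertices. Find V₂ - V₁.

V₁ = 2^4 = 16. V₂ = 2^7 = 128. V₂ - V₁ = 112.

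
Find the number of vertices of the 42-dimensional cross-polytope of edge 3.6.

An n-cross-polytope has 2n vertices; here n = 42, giving 84.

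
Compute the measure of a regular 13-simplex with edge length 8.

For a regular n-simplex with edge a, V = (a^n / n!)·√((n+1)/2^n). With a=8, n=13: V ≈ 3.64971.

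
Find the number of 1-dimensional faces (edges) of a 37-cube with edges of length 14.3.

Number of 1-faces = C(37,1)·2^(37-1) = 37·68719476736 = 2542620639232.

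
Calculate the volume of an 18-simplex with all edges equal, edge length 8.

V = (8^18 / 18!) · √((18+1) / 2^18) ≈ 0.0239544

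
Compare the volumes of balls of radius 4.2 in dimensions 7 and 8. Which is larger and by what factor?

V_7(4.2) ≈ 108924, V_8(4.2) ≈ 392991. The 8-ball is larger by a factor of 3.608.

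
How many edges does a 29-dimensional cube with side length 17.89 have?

The 29-cube has n·2^(n-1) = 29·2^28 = 29·268435456 = 7784628224 edges.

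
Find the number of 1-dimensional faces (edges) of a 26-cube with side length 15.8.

Each of the 2^26 = 67108864 vertices has degree 26; total edges = 26·2^26/2 = 872415232.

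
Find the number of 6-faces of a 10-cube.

Number of 6-faces = C(10,6) · 2^(10-6) = 210 · 16 = 3360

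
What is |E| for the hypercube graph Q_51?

The 51-cube has n·2^(n-1) = 51·2^50 = 51·1125899906842624 = 57420895248973824 edges.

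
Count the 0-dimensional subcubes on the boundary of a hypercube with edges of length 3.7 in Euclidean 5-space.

Number of 0-faces = C(5,0) · 2^(5-0) = 1 · 32 = 32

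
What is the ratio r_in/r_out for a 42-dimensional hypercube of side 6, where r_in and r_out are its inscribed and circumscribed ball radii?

r_in = 6/2 (half the side); r_out = 6√42/2 (half the diagonal). Ratio = 1/√42 ≈ 0.154303.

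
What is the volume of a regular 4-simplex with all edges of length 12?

For a regular n-simplex with edge a, V = (a^n / n!)·√((n+1)/2^n). With a=12, n=4: V ≈ 482.991.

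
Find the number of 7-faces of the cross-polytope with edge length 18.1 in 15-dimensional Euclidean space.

Each 7-face is the convex hull of 8 vertices, one chosen as ±e_i from each of 8 distinct axes: 2^8·C(15,8) = 1647360.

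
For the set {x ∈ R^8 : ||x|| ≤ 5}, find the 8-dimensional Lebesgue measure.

Volume = π^{8/2}·(5)^8/Γ(5) = 390625·π^4/24 ≈ 1.58543e+06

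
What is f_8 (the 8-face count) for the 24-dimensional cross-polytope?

An n-cross-polytope has 2^(k+1)·C(n,k+1) k-faces. Here 2^9·C(24,9) = 512·1307504 = 669442048.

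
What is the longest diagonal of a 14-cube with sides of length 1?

||(1,1,...,1)|| = √(14)·1 ≈ 3.74166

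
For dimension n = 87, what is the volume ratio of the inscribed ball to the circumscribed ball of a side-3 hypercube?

Volume scales as r^n, and r_in/r_out = 1/√87, giving (1/√87)^87 ≈ 4.27477e-85.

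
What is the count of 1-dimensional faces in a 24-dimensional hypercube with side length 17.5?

Choose 1 of 24 axes to span the face (C(24,1) = 24 ways), then fix each of the remaining 23 coordinates at one of its two extreme values (2^23 = 8388608 ways): 24·8388608 = 201326592.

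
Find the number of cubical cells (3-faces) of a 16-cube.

f_3(16-cube) = (16 choose 3) · 2^13 = 4587520.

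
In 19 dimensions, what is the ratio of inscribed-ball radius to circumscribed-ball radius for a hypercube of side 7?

r_in / r_out = (7/2) / (7√19/2) = 1/√19 ≈ 0.229416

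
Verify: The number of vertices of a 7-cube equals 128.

True. The 7-cube has 2^7 = 128 vertices.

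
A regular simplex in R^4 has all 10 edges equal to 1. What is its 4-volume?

V_4 = √(5) · 1^4 / (4! · 2^(4/2)) ≈ 0.0232924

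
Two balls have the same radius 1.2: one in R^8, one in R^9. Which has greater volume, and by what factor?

V_8(1.2) ≈ 17.4517, V_9(1.2) ≈ 17.0196. The 8-ball is larger by a factor of 1.025.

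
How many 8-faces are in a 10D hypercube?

f_8(10-cube) = (10 choose 8) · 2^2 = 180.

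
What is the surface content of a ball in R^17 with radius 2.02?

|∂B_17(2.02)| ≈ 184175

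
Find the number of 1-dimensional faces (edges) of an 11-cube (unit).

Each of the 2^11 = 2048 vertices has degree 11; total edges = 11·2^11/2 = 11264.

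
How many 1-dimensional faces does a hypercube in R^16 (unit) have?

An n-cube has C(n,k)·2^(n-k) k-faces. Here C(16,1)·2^15 = 16·32768 = 524288.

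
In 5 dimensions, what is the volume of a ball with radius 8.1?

The n-ball volume is π^(n/2)·r^n/Γ(n/2+1). With n=5, r=8.1: V ≈ 183537.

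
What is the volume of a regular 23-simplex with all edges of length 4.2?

V_23 = √(24) · 4.2^23 / (23! · 2^(23/2)) ≈ 1.41416e-11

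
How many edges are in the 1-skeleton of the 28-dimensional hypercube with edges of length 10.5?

An n-cube has n·2^(n-1) edges. With n = 28: 28·134217728 = 3758096384.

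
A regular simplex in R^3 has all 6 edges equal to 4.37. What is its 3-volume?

Volume = (√2/12) · 4.37³ = 9.83508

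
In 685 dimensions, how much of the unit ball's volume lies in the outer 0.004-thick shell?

1 - (1-0.004)^685 ≈ 0.935783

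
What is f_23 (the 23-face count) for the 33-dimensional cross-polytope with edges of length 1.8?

Each 23-face is the convex hull of 24 vertices, one chosen as ±e_i from each of 24 distinct axes: 2^24·C(33,24) = 647048567193600.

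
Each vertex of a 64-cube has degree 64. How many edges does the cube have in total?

The 64-cube has n·2^(n-1) = 64·2^63 = 64·9223372036854775808 = 590295810358705651712 edges.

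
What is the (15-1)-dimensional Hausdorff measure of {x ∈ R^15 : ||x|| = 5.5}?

S_15(5.5) = 2·π^(15/2)·(5.5)^14 / Γ(15/2) = 34522712143931·π^7/786240 ≈ 1.32617e+11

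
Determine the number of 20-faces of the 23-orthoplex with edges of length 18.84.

An n-cross-polytope has 2^(k+1)·C(n,k+1) k-faces. Here 2^21·C(23,21) = 2097152·253 = 530579456.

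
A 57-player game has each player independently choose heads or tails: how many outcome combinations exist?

The 57-cube has 2^57 = 144115188075855872 vertices.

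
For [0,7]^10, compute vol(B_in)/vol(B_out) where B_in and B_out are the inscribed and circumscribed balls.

V_in / V_out = (r_in/r_out)^10 = (1/√10)^10 = 10^(-10/2) ≈ 1e-05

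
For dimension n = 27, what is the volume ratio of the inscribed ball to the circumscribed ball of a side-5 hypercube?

V_in/V_out = n^(-n/2) = 27^(-27/2) ≈ 4.74886e-20.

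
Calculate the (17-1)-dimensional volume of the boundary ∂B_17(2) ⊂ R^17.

S_17(2) = 2·π^(17/2)·(2)^16 / Γ(17/2) = 33554432·π^8/2027025 ≈ 157069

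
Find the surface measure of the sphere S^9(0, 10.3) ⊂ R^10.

S = n·V_n(r)/r = 10·V_10(10.3)/10.3 (volume-to-surface relation), giving 3.32739e+10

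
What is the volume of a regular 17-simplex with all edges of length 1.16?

V = (1.16^17 / 17!) · √((17+1) / 2^17) ≈ 4.1077e-16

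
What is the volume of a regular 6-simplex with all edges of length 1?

Volume = 1^6 · √(7/2^6) / 6! ≈ 0.000459332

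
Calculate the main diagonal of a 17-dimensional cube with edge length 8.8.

||(8.8,8.8,...,8.8)|| = √(17)·8.8 ≈ 36.2833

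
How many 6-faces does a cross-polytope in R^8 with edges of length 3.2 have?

An n-cross-polytope has 2^(k+1)·C(n,k+1) k-faces. Here 2^7·C(8,7) = 128·8 = 1024.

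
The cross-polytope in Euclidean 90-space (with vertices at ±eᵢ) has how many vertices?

Number of vertices = 2n = 180.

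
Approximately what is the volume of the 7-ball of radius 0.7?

V_7(0.7) = π^(7/2) · (0.7)^7 / Γ(7/2 + 1) ≈ 0.389105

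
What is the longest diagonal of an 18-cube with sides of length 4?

Diagonal = √18 · 4 ≈ 16.9706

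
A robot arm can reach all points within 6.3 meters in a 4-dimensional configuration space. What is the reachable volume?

Volume = π^{4/2}·(6.3)^4/Γ(3) ≈ 7773.77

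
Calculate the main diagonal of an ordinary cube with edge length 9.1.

||(9.1,9.1,...,9.1)|| = √(3)·9.1 ≈ 15.7617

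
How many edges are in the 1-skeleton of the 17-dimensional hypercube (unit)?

An n-cube has n·2^(n-1) edges. With n = 17: 17·65536 = 1114112.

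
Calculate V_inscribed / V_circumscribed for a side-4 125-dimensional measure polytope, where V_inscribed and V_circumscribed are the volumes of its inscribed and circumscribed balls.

The radii are 4/2 and 4√125/2, so the volume ratio is (1/√125)^125 = 125^{-125/2} ≈ 8.77252e-132.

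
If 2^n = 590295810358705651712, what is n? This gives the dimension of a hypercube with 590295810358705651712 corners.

Since 2^n = 590295810358705651712, we have n = 69.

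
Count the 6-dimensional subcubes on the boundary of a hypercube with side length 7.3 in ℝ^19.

Number of 6-faces = C(19,6) · 2^(19-6) = 27132 · 8192 = 222265344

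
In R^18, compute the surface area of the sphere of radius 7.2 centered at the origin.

S_18(7.2) = 2·π^(18/2)·(7.2)^17 / Γ(18/2) ≈ 5.55278e+14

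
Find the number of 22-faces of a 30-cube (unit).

Choose 22 of 30 axes to span the face (C(30,22) = 5852925 ways), then fix each of the remaining 8 coordinates at one of its two extreme values (2^8 = 256 ways): 5852925·256 = 1498348800.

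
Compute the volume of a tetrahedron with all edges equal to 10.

Volume = (√2/12) · 10³ = 117.851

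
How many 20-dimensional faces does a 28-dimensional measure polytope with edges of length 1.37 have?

Choose 20 of 28 axes to span the face (C(28,20) = 3108105 ways), then fix each of the remaining 8 coordinates at one of its two extreme values (2^8 = 256 ways): 3108105·256 = 795674880.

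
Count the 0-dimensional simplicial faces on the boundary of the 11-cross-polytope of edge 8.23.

An n-cross-polytope has 2^(k+1)·C(n,k+1) k-faces. Here 2^1·C(11,1) = 2·11 = 22.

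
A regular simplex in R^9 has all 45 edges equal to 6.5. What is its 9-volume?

V_9 = √(10) · 6.5^9 / (9! · 2^(9/2)) ≈ 7.97668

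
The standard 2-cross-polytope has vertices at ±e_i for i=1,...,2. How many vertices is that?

The 2-dimensional cross-polytope has 2n = 2·2 = 4 vertices.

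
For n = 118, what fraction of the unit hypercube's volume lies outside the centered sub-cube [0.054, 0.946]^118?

The inner cube has side 1-2·0.054 = 0.892 and volume (0.892)^118 ≈ 1.39e-06, so the shell holds 0.9999986099 of the volume.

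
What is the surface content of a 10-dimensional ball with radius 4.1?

S = n·V_n(r)/r = 10·V_10(4.1)/4.1 (volume-to-surface relation), giving 8.34878e+06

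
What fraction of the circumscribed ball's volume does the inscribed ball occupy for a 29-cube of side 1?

V_in/V_out = n^(-n/2) = 29^(-29/2) ≈ 6.24064e-22.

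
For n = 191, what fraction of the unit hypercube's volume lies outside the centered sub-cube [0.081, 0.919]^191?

1 - (1 - 2·0.081)^191 = 1 - 0.838^191 ≈ 1 - 2.186e-15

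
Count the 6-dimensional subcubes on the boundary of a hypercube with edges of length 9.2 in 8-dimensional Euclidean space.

Choose 6 of 8 axes to span the face (C(8,6) = 28 ways), then fix each of the remaining 2 coordinates at one of its two extreme values (2^2 = 4 ways): 28·4 = 112.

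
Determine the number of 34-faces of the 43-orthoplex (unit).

An n-cross-polytope has 2^(k+1)·C(n,k+1) k-faces. Here 2^35·C(43,35) = 34359738368·145008513 = 4982454567812726784.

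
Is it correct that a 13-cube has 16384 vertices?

False. The 13-cube has 2^13 = 8192 vertices.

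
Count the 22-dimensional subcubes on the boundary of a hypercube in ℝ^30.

Number of 22-faces = C(30,22) · 2^(30-22) = 5852925 · 256 = 1498348800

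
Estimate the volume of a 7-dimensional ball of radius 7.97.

The n-ball volume is π^(n/2)·r^n/Γ(n/2+1). With n=7, r=7.97: V ≈ 9.65136e+06.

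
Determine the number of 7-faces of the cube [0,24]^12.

Number of 7-faces = C(12,7) · 2^(12-7) = 792 · 32 = 25344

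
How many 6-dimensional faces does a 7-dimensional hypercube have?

Choose 6 of 7 axes to span the face (C(7,6) = 7 ways), then fix each of the remaining 1 coordinate at one of its two extreme values (2^1 = 2 ways): 7·2 = 14.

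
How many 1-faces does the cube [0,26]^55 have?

Number of 1-faces = C(55,1)·2^(55-1) = 55·18014398509481984 = 990791918021509120.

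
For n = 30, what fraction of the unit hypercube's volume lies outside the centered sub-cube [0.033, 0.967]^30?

Shell fraction = 1 - (1-0.066)^30 ≈ 0.871054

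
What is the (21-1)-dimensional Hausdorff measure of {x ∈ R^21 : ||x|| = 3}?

S_21(3) = 2·π^(21/2)·(3)^20 / Γ(21/2) = 88159684608·π^10/8083075 ≈ 1.02139e+09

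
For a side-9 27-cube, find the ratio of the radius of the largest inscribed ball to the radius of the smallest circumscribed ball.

Ratio = (s/2)/(s√27/2) = 27^(-1/2) ≈ 0.19245.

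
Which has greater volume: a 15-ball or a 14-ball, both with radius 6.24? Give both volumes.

V_15(6.24) ≈ 3.22997e+11. V_14(6.24) ≈ 8.1321e+10. The 15-ball is larger.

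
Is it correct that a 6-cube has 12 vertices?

False. The 6-cube has 2^6 = 64 vertices.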